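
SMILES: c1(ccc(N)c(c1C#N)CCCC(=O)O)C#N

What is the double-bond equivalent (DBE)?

9

Molecular formula from the SMILES: C12H11N3O2.
DoU = (2C + 2 + N − H − X)/2 = (2·12 + 2 + 3 − 11 − 0)/2 = 18/2 = 9.
(Structurally: 1 ring(s) + 8 π bond(s) = 9.)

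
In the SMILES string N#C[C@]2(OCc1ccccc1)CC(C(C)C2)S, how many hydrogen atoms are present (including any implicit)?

Hydrogens are implicit in SMILES; fill each atom to its normal valence:
  5 × C (aromatic): 1 H each → 5
  3 × C: 2 H each → 6
  2 × C: 1 H each → 2
  2 × C: no H
  1 × C: 3 H
  1 × C (aromatic): no H
  1 × N: no H
  1 × O: no H
  1 × S: 1 H
  Total hydrogens = 17.

17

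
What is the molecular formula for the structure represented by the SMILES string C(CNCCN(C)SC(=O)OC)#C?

Heavy atoms from the SMILES: 8 C, 2 N, 2 O, 1 S.
Implicit hydrogens by atom environment:
  3 × C: 2 H each → 6
  2 × C: 3 H each → 6
  2 × C: no H
  2 × O: no H
  1 × C: 1 H
  1 × N: 1 H
  1 × N: no H
  1 × S: no H
  Total hydrogens = 14.
Molecular formula: C8H14N2O2S

C8H14N2O2S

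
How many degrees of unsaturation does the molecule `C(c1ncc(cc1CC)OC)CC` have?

4

Molecular formula from the SMILES: C11H17NO.
DoU = (2C + 2 + N − H − X)/2 = (2·11 + 2 + 1 − 17 − 0)/2 = 8/2 = 4.
(Structurally: 1 ring(s) + 3 π bond(s) = 4.)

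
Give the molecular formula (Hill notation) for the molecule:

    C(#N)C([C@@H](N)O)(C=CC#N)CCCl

C8H10ClN3O

Heavy atoms from the SMILES: 8 C, 1 Cl, 3 N, 1 O.
Implicit hydrogens by atom environment:
  3 × C: 1 H each → 3
  3 × C: no H
  2 × C: 2 H each → 4
  2 × N: no H
  1 × Cl: no H
  1 × N: 2 H
  1 × O: 1 H
  Total hydrogens = 10.
Molecular formula: C8H10ClN3O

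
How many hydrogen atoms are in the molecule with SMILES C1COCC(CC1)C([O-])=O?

Hydrogens are implicit in SMILES; fill each atom to its normal valence:
  5 × C: 2 H each → 10
  2 × O: no H
  1 × C: 1 H
  1 × C: no H
  1 × O (charge -1): no H
  Total hydrogens = 11.

11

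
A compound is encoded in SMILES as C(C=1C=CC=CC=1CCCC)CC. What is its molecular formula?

Heavy atoms from the SMILES: 13 C.
Implicit hydrogens by atom environment:
  5 × C: 2 H each → 10
  4 × C (aromatic): 1 H each → 4
  2 × C: 3 H each → 6
  2 × C (aromatic): no H
  Total hydrogens = 20.
Molecular formula: C13H20

C13H20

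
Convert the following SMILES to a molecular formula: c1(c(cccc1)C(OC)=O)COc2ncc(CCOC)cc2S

Heavy atoms from the SMILES: 17 C, 1 N, 4 O, 1 S.
Implicit hydrogens by atom environment:
  6 × C (aromatic): 1 H each → 6
  5 × C (aromatic): no H
  4 × O: no H
  3 × C: 2 H each → 6
  2 × C: 3 H each → 6
  1 × C: no H
  1 × N (aromatic): no H
  1 × S: 1 H
  Total hydrogens = 19.
Molecular formula: C17H19NO4S

C17H19NO4S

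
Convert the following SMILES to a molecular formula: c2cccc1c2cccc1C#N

Heavy atoms from the SMILES: 11 C, 1 N.
Implicit hydrogens by atom environment:
  7 × C (aromatic): 1 H each → 7
  3 × C (aromatic): no H
  1 × C: no H
  1 × N: no H
  Total hydrogens = 7.
Molecular formula: C11H7N

C11H7N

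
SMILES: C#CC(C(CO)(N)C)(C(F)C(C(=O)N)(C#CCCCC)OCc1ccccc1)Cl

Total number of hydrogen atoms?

28

Hydrogens are implicit in SMILES; fill each atom to its normal valence:
  7 × C: no H
  5 × C: 2 H each → 10
  5 × C (aromatic): 1 H each → 5
  2 × C: 3 H each → 6
  2 × C: 1 H each → 2
  2 × N: 2 H each → 4
  2 × O: no H
  1 × C (aromatic): no H
  1 × Cl: no H
  1 × F: no H
  1 × O: 1 H
  Total hydrogens = 28.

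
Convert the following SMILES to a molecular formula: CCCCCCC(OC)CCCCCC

Heavy atoms from the SMILES: 14 C, 1 O.
Implicit hydrogens by atom environment:
  10 × C: 2 H each → 20
  3 × C: 3 H each → 9
  1 × C: 1 H
  1 × O: no H
  Total hydrogens = 30.
Molecular formula: C14H30O

C14H30O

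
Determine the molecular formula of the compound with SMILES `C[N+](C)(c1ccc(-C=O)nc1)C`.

C9H13N2O+

Heavy atoms from the SMILES: 9 C, 2 N, 1 O.
Implicit hydrogens by atom environment:
  3 × C: 3 H each → 9
  3 × C (aromatic): 1 H each → 3
  2 × C (aromatic): no H
  1 × C: 1 H
  1 × N (aromatic): no H
  1 × N (charge +1): no H
  1 × O: no H
  Total hydrogens = 13.
Net charge +1.
Molecular formula: C9H13N2O+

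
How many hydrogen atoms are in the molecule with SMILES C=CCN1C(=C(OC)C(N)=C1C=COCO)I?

Hydrogens are implicit in SMILES; fill each atom to its normal valence:
  4 × C (aromatic): no H
  3 × C: 2 H each → 6
  3 × C: 1 H each → 3
  2 × O: no H
  1 × C: 3 H
  1 × I: no H
  1 × N: 2 H
  1 × N (aromatic): no H
  1 × O: 1 H
  Total hydrogens = 15.

15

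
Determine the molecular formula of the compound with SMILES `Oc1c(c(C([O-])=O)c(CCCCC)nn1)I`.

Heavy atoms from the SMILES: 10 C, 1 I, 2 N, 3 O.
Implicit hydrogens by atom environment:
  4 × C: 2 H each → 8
  4 × C (aromatic): no H
  2 × N (aromatic): no H
  1 × C: 3 H
  1 × C: no H
  1 × I: no H
  1 × O: 1 H
  1 × O: no H
  1 × O (charge -1): no H
  Total hydrogens = 12.
Net charge -1.
Molecular formula: C10H12IN2O3-

C10H12IN2O3-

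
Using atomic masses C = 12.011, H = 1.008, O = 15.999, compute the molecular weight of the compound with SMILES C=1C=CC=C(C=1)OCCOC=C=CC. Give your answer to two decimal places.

190.24

Molecular formula: C12H14O2.
M = 12×12.011 + 14×1.008 + 2×15.999 = 190.24 g/mol.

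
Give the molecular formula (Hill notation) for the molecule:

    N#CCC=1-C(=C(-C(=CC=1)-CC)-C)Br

Heavy atoms from the SMILES: 1 Br, 11 C, 1 N.
Implicit hydrogens by atom environment:
  4 × C (aromatic): no H
  2 × C: 3 H each → 6
  2 × C: 2 H each → 4
  2 × C (aromatic): 1 H each → 2
  1 × Br: no H
  1 × C: no H
  1 × N: no H
  Total hydrogens = 12.
Molecular formula: C11H12BrN

C11H12BrN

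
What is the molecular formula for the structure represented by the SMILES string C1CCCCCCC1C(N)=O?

Heavy atoms from the SMILES: 9 C, 1 N, 1 O.
Implicit hydrogens by atom environment:
  7 × C: 2 H each → 14
  1 × C: 1 H
  1 × C: no H
  1 × N: 2 H
  1 × O: no H
  Total hydrogens = 17.
Molecular formula: C9H17NO

C9H17NO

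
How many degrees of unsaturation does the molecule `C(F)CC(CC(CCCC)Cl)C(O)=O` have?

Molecular formula from the SMILES: C10H18ClFO2.
DoU = (2C + 2 + N − H − X)/2 = (2·10 + 2 + 0 − 18 − 2)/2 = 2/2 = 1.
(Structurally: 0 ring(s) + 1 π bond(s) = 1.)

1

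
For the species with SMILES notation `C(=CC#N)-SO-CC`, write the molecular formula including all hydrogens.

C5H7NOS

Heavy atoms from the SMILES: 5 C, 1 N, 1 O, 1 S.
Implicit hydrogens by atom environment:
  2 × C: 1 H each → 2
  1 × C: 3 H
  1 × C: 2 H
  1 × C: no H
  1 × N: no H
  1 × O: no H
  1 × S: no H
  Total hydrogens = 7.
Molecular formula: C5H7NOS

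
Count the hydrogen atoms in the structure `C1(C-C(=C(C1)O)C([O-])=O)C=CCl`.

8

Hydrogens are implicit in SMILES; fill each atom to its normal valence:
  3 × C: 1 H each → 3
  3 × C: no H
  2 × C: 2 H each → 4
  1 × Cl: no H
  1 × O: 1 H
  1 × O: no H
  1 × O (charge -1): no H
  Total hydrogens = 8.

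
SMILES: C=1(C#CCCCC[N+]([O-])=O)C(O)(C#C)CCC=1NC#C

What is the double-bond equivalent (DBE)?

9

Molecular formula from the SMILES: C15H16N2O3.
DoU = (2C + 2 + N − H − X)/2 = (2·15 + 2 + 2 − 16 − 0)/2 = 18/2 = 9.
(Structurally: 1 ring(s) + 8 π bond(s) = 9.)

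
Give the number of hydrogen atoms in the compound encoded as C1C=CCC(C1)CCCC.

18

Hydrogens are implicit in SMILES; fill each atom to its normal valence:
  6 × C: 2 H each → 12
  3 × C: 1 H each → 3
  1 × C: 3 H
  Total hydrogens = 18.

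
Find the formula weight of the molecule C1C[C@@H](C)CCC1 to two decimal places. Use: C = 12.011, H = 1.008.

Molecular formula: C7H14.
M = 7×12.011 + 14×1.008 = 98.19 g/mol.

98.19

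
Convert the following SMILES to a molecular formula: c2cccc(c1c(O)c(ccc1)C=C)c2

Heavy atoms from the SMILES: 14 C, 1 O.
Implicit hydrogens by atom environment:
  8 × C (aromatic): 1 H each → 8
  4 × C (aromatic): no H
  1 × C: 2 H
  1 × C: 1 H
  1 × O: 1 H
  Total hydrogens = 12.
Molecular formula: C14H12O

C14H12O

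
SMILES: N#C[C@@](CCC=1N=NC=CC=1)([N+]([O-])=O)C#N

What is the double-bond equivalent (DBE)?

Molecular formula from the SMILES: C9H7N5O2.
DoU = (2C + 2 + N − H − X)/2 = (2·9 + 2 + 5 − 7 − 0)/2 = 18/2 = 9.
(Structurally: 1 ring(s) + 8 π bond(s) = 9.)

9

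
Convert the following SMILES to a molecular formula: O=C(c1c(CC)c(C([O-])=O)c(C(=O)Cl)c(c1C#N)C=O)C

C14H9ClNO5-

Heavy atoms from the SMILES: 14 C, 1 Cl, 1 N, 5 O.
Implicit hydrogens by atom environment:
  6 × C (aromatic): no H
  4 × C: no H
  4 × O: no H
  2 × C: 3 H each → 6
  1 × C: 2 H
  1 × C: 1 H
  1 × Cl: no H
  1 × N: no H
  1 × O (charge -1): no H
  Total hydrogens = 9.
Net charge -1.
Molecular formula: C14H9ClNO5-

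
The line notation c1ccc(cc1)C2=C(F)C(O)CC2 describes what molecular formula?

Heavy atoms from the SMILES: 11 C, 1 F, 1 O.
Implicit hydrogens by atom environment:
  5 × C (aromatic): 1 H each → 5
  2 × C: 2 H each → 4
  2 × C: no H
  1 × C: 1 H
  1 × C (aromatic): no H
  1 × F: no H
  1 × O: 1 H
  Total hydrogens = 11.
Molecular formula: C11H11FO

C11H11FO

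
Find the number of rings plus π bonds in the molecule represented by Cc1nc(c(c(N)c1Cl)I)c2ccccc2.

8

Molecular formula from the SMILES: C12H10ClIN2.
DoU = (2C + 2 + N − H − X)/2 = (2·12 + 2 + 2 − 10 − 2)/2 = 16/2 = 8.
(Structurally: 2 ring(s) + 6 π bond(s) = 8.)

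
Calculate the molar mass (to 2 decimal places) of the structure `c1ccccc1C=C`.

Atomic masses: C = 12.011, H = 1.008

104.15

Molecular formula: C8H8.
M = 8×12.011 + 8×1.008 = 104.15 g/mol.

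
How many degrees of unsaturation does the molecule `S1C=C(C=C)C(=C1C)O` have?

Molecular formula from the SMILES: C7H8OS.
DoU = (2C + 2 + N − H − X)/2 = (2·7 + 2 + 0 − 8 − 0)/2 = 8/2 = 4.
(Structurally: 1 ring(s) + 3 π bond(s) = 4.)

4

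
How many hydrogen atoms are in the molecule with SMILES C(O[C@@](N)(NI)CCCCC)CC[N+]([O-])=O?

20

Hydrogens are implicit in SMILES; fill each atom to its normal valence:
  7 × C: 2 H each → 14
  2 × O: no H
  1 × C: 3 H
  1 × C: no H
  1 × I: no H
  1 × N: 2 H
  1 × N: 1 H
  1 × N (charge +1): no H
  1 × O (charge -1): no H
  Total hydrogens = 20.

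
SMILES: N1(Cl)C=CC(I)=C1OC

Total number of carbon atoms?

5

The symbol for carbon appears 5 times in the SMILES. (Cl is a single chlorine, not C + l.)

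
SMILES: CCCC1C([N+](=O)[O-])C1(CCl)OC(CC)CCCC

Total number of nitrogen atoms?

1

The symbol for nitrogen appears 1 time in the SMILES.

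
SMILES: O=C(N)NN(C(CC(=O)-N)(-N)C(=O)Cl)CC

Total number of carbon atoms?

The symbol for carbon appears 7 times in the SMILES. (Cl is a single chlorine, not C + l.)

7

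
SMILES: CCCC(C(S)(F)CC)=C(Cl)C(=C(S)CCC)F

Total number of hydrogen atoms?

21

Hydrogens are implicit in SMILES; fill each atom to its normal valence:
  5 × C: 2 H each → 10
  5 × C: no H
  3 × C: 3 H each → 9
  2 × F: no H
  2 × S: 1 H each → 2
  1 × Cl: no H
  Total hydrogens = 21.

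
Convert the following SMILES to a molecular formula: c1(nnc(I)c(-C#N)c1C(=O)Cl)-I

Heavy atoms from the SMILES: 6 C, 1 Cl, 2 I, 3 N, 1 O.
Implicit hydrogens by atom environment:
  4 × C (aromatic): no H
  2 × C: no H
  2 × I: no H
  2 × N (aromatic): no H
  1 × Cl: no H
  1 × N: no H
  1 × O: no H
  Total hydrogens = 0.
Molecular formula: C6ClI2N3O

C6ClI2N3O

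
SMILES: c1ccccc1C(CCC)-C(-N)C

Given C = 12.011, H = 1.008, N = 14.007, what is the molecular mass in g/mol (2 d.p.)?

Molecular formula: C12H19N.
M = 12×12.011 + 19×1.008 + 1×14.007 = 177.29 g/mol.

177.29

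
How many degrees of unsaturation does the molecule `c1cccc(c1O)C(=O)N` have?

5

Molecular formula from the SMILES: C7H7NO2.
DoU = (2C + 2 + N − H − X)/2 = (2·7 + 2 + 1 − 7 − 0)/2 = 10/2 = 5.
(Structurally: 1 ring(s) + 4 π bond(s) = 5.)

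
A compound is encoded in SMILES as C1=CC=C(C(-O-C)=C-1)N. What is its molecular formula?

C7H9NO

Heavy atoms from the SMILES: 7 C, 1 N, 1 O.
Implicit hydrogens by atom environment:
  4 × C (aromatic): 1 H each → 4
  2 × C (aromatic): no H
  1 × C: 3 H
  1 × N: 2 H
  1 × O: no H
  Total hydrogens = 9.
Molecular formula: C7H9NO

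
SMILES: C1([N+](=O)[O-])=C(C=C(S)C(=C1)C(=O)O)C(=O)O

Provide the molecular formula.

Heavy atoms from the SMILES: 8 C, 1 N, 6 O, 1 S.
Implicit hydrogens by atom environment:
  4 × C (aromatic): no H
  3 × O: no H
  2 × C (aromatic): 1 H each → 2
  2 × C: no H
  2 × O: 1 H each → 2
  1 × N (charge +1): no H
  1 × O (charge -1): no H
  1 × S: 1 H
  Total hydrogens = 5.
Molecular formula: C8H5NO6S

C8H5NO6S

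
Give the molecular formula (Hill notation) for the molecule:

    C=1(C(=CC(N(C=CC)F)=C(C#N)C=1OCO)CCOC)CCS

C16H21FN2O3S

Heavy atoms from the SMILES: 16 C, 1 F, 2 N, 3 O, 1 S.
Implicit hydrogens by atom environment:
  5 × C: 2 H each → 10
  5 × C (aromatic): no H
  2 × C: 3 H each → 6
  2 × C: 1 H each → 2
  2 × N: no H
  2 × O: no H
  1 × C (aromatic): 1 H
  1 × C: no H
  1 × F: no H
  1 × O: 1 H
  1 × S: 1 H
  Total hydrogens = 21.
Molecular formula: C16H21FN2O3S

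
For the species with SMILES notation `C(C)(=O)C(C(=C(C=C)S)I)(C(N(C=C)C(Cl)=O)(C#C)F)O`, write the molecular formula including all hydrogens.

C13H12ClFINO3S

Heavy atoms from the SMILES: 13 C, 1 Cl, 1 F, 1 I, 1 N, 3 O, 1 S.
Implicit hydrogens by atom environment:
  7 × C: no H
  3 × C: 1 H each → 3
  2 × C: 2 H each → 4
  2 × O: no H
  1 × C: 3 H
  1 × Cl: no H
  1 × F: no H
  1 × I: no H
  1 × N: no H
  1 × O: 1 H
  1 × S: 1 H
  Total hydrogens = 12.
Molecular formula: C13H12ClFINO3S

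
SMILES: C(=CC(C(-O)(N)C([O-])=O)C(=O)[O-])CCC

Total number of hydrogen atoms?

13

Hydrogens are implicit in SMILES; fill each atom to its normal valence:
  3 × C: 1 H each → 3
  3 × C: no H
  2 × C: 2 H each → 4
  2 × O: no H
  2 × O (charge -1): no H
  1 × C: 3 H
  1 × N: 2 H
  1 × O: 1 H
  Total hydrogens = 13.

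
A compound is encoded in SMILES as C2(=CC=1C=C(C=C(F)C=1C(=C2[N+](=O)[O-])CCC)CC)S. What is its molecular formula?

Heavy atoms from the SMILES: 15 C, 1 F, 1 N, 2 O, 1 S.
Implicit hydrogens by atom environment:
  7 × C (aromatic): no H
  3 × C: 2 H each → 6
  3 × C (aromatic): 1 H each → 3
  2 × C: 3 H each → 6
  1 × F: no H
  1 × N (charge +1): no H
  1 × O: no H
  1 × O (charge -1): no H
  1 × S: 1 H
  Total hydrogens = 16.
Molecular formula: C15H16FNO2S

C15H16FNO2S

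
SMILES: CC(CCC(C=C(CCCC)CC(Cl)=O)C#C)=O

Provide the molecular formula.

Heavy atoms from the SMILES: 15 C, 1 Cl, 2 O.
Implicit hydrogens by atom environment:
  6 × C: 2 H each → 12
  4 × C: no H
  3 × C: 1 H each → 3
  2 × C: 3 H each → 6
  2 × O: no H
  1 × Cl: no H
  Total hydrogens = 21.
Molecular formula: C15H21ClO2

C15H21ClO2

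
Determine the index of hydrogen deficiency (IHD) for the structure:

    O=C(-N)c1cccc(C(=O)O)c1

6

Molecular formula from the SMILES: C8H7NO3.
DoU = (2C + 2 + N − H − X)/2 = (2·8 + 2 + 1 − 7 − 0)/2 = 12/2 = 6.
(Structurally: 1 ring(s) + 5 π bond(s) = 6.)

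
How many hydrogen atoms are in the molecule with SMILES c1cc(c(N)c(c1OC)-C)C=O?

11

Hydrogens are implicit in SMILES; fill each atom to its normal valence:
  4 × C (aromatic): no H
  2 × C: 3 H each → 6
  2 × C (aromatic): 1 H each → 2
  2 × O: no H
  1 × C: 1 H
  1 × N: 2 H
  Total hydrogens = 11.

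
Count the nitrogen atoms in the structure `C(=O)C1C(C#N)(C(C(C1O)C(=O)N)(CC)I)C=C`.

2

The symbol for nitrogen appears 2 times in the SMILES.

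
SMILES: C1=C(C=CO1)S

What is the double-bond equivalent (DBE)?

Molecular formula from the SMILES: C4H4OS.
DoU = (2C + 2 + N − H − X)/2 = (2·4 + 2 + 0 − 4 − 0)/2 = 6/2 = 3.
(Structurally: 1 ring(s) + 2 π bond(s) = 3.)

3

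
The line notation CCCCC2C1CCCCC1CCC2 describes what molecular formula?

Heavy atoms from the SMILES: 14 C.
Implicit hydrogens by atom environment:
  10 × C: 2 H each → 20
  3 × C: 1 H each → 3
  1 × C: 3 H
  Total hydrogens = 26.
Molecular formula: C14H26

C14H26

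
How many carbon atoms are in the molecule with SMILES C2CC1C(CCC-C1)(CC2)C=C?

12

The symbol for carbon appears 12 times in the SMILES.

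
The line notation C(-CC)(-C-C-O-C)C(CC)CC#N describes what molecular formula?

C11H21NO

Heavy atoms from the SMILES: 11 C, 1 N, 1 O.
Implicit hydrogens by atom environment:
  5 × C: 2 H each → 10
  3 × C: 3 H each → 9
  2 × C: 1 H each → 2
  1 × C: no H
  1 × N: no H
  1 × O: no H
  Total hydrogens = 21.
Molecular formula: C11H21NO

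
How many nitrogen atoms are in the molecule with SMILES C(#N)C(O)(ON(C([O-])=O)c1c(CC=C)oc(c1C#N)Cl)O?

The symbol for nitrogen appears 3 times in the SMILES.

3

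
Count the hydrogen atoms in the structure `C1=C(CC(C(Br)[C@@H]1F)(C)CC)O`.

Hydrogens are implicit in SMILES; fill each atom to its normal valence:
  3 × C: 1 H each → 3
  2 × C: 3 H each → 6
  2 × C: 2 H each → 4
  2 × C: no H
  1 × Br: no H
  1 × F: no H
  1 × O: 1 H
  Total hydrogens = 14.

14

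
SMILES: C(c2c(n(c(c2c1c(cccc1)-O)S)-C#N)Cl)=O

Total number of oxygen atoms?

The symbol for oxygen appears 2 times in the SMILES.

2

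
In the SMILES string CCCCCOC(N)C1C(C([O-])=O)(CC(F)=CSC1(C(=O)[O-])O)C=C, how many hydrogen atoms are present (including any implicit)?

22

Hydrogens are implicit in SMILES; fill each atom to its normal valence:
  6 × C: 2 H each → 12
  5 × C: no H
  4 × C: 1 H each → 4
  3 × O: no H
  2 × O (charge -1): no H
  1 × C: 3 H
  1 × F: no H
  1 × N: 2 H
  1 × O: 1 H
  1 × S: no H
  Total hydrogens = 22.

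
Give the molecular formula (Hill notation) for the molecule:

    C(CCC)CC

Heavy atoms from the SMILES: 6 C.
Implicit hydrogens by atom environment:
  4 × C: 2 H each → 8
  2 × C: 3 H each → 6
  Total hydrogens = 14.
Molecular formula: C6H14

C6H14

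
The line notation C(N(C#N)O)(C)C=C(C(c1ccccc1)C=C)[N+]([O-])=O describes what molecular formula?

C14H15N3O3

Heavy atoms from the SMILES: 14 C, 3 N, 3 O.
Implicit hydrogens by atom environment:
  5 × C (aromatic): 1 H each → 5
  4 × C: 1 H each → 4
  2 × C: no H
  2 × N: no H
  1 × C: 3 H
  1 × C: 2 H
  1 × C (aromatic): no H
  1 × N (charge +1): no H
  1 × O: 1 H
  1 × O: no H
  1 × O (charge -1): no H
  Total hydrogens = 15.
Molecular formula: C14H15N3O3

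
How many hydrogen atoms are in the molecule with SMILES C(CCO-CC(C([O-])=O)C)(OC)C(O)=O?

15

Hydrogens are implicit in SMILES; fill each atom to its normal valence:
  4 × O: no H
  3 × C: 2 H each → 6
  2 × C: 3 H each → 6
  2 × C: 1 H each → 2
  2 × C: no H
  1 × O: 1 H
  1 × O (charge -1): no H
  Total hydrogens = 15.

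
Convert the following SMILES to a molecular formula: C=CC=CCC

C6H10

Heavy atoms from the SMILES: 6 C.
Implicit hydrogens by atom environment:
  3 × C: 1 H each → 3
  2 × C: 2 H each → 4
  1 × C: 3 H
  Total hydrogens = 10.
Molecular formula: C6H10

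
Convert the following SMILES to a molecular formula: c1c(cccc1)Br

C6H5Br

Heavy atoms from the SMILES: 1 Br, 6 C.
Implicit hydrogens by atom environment:
  5 × C (aromatic): 1 H each → 5
  1 × Br: no H
  1 × C (aromatic): no H
  Total hydrogens = 5.
Molecular formula: C6H5Br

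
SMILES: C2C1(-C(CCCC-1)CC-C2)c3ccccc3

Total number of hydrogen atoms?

Hydrogens are implicit in SMILES; fill each atom to its normal valence:
  8 × C: 2 H each → 16
  5 × C (aromatic): 1 H each → 5
  1 × C: 1 H
  1 × C: no H
  1 × C (aromatic): no H
  Total hydrogens = 22.

22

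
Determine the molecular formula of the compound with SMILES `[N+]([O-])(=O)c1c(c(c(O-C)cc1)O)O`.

C7H7NO5

Heavy atoms from the SMILES: 7 C, 1 N, 5 O.
Implicit hydrogens by atom environment:
  4 × C (aromatic): no H
  2 × C (aromatic): 1 H each → 2
  2 × O: 1 H each → 2
  2 × O: no H
  1 × C: 3 H
  1 × N (charge +1): no H
  1 × O (charge -1): no H
  Total hydrogens = 7.
Molecular formula: C7H7NO5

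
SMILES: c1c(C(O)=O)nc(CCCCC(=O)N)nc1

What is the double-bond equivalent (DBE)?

Molecular formula from the SMILES: C10H13N3O3.
DoU = (2C + 2 + N − H − X)/2 = (2·10 + 2 + 3 − 13 − 0)/2 = 12/2 = 6.
(Structurally: 1 ring(s) + 5 π bond(s) = 6.)

6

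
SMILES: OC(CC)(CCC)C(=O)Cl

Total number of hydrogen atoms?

13

Hydrogens are implicit in SMILES; fill each atom to its normal valence:
  3 × C: 2 H each → 6
  2 × C: 3 H each → 6
  2 × C: no H
  1 × Cl: no H
  1 × O: 1 H
  1 × O: no H
  Total hydrogens = 13.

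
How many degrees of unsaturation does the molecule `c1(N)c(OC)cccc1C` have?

Molecular formula from the SMILES: C8H11NO.
DoU = (2C + 2 + N − H − X)/2 = (2·8 + 2 + 1 − 11 − 0)/2 = 8/2 = 4.
(Structurally: 1 ring(s) + 3 π bond(s) = 4.)

4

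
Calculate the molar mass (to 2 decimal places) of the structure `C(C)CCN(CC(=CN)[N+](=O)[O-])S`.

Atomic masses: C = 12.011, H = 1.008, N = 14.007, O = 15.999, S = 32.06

205.28

Molecular formula: C7H15N3O2S.
M = 7×12.011 + 15×1.008 + 3×14.007 + 2×15.999 + 1×32.06 = 205.28 g/mol.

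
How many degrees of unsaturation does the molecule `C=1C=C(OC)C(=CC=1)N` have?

4

Molecular formula from the SMILES: C7H9NO.
DoU = (2C + 2 + N − H − X)/2 = (2·7 + 2 + 1 − 9 − 0)/2 = 8/2 = 4.
(Structurally: 1 ring(s) + 3 π bond(s) = 4.)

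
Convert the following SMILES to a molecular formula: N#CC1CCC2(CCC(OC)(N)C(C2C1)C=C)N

Heavy atoms from the SMILES: 14 C, 3 N, 1 O.
Implicit hydrogens by atom environment:
  6 × C: 2 H each → 12
  4 × C: 1 H each → 4
  3 × C: no H
  2 × N: 2 H each → 4
  1 × C: 3 H
  1 × N: no H
  1 × O: no H
  Total hydrogens = 23.
Molecular formula: C14H23N3O

C14H23N3O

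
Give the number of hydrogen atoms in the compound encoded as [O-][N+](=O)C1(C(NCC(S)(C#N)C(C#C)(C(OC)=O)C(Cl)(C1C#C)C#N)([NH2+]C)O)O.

Hydrogens are implicit in SMILES; fill each atom to its normal valence:
  10 × C: no H
  3 × C: 1 H each → 3
  3 × O: no H
  2 × C: 3 H each → 6
  2 × N: no H
  2 × O: 1 H each → 2
  1 × C: 2 H
  1 × Cl: no H
  1 × N (charge +1): 2 H
  1 × N: 1 H
  1 × N (charge +1): no H
  1 × O (charge -1): no H
  1 × S: 1 H
  Total hydrogens = 17.

17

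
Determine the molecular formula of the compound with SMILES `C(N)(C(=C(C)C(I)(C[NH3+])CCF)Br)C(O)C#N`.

C10H17BrFIN3O+

Heavy atoms from the SMILES: 1 Br, 10 C, 1 F, 1 I, 3 N, 1 O.
Implicit hydrogens by atom environment:
  4 × C: no H
  3 × C: 2 H each → 6
  2 × C: 1 H each → 2
  1 × Br: no H
  1 × C: 3 H
  1 × F: no H
  1 × I: no H
  1 × N (charge +1): 3 H
  1 × N: 2 H
  1 × N: no H
  1 × O: 1 H
  Total hydrogens = 17.
Net charge +1.
Molecular formula: C10H17BrFIN3O+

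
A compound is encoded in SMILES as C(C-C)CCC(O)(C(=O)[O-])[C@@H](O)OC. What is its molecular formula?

C9H17O5-

Heavy atoms from the SMILES: 9 C, 5 O.
Implicit hydrogens by atom environment:
  4 × C: 2 H each → 8
  2 × C: 3 H each → 6
  2 × C: no H
  2 × O: 1 H each → 2
  2 × O: no H
  1 × C: 1 H
  1 × O (charge -1): no H
  Total hydrogens = 17.
Net charge -1.
Molecular formula: C9H17O5-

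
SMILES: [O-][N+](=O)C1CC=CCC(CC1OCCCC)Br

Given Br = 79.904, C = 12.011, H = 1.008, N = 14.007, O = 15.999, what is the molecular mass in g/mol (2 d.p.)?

306.20

Molecular formula: C12H20BrNO3.
M = 1×79.904 + 12×12.011 + 20×1.008 + 1×14.007 + 3×15.999 = 306.20 g/mol.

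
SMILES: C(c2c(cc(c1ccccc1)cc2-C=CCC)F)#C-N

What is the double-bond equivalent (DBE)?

11

Molecular formula from the SMILES: C18H16FN.
DoU = (2C + 2 + N − H − X)/2 = (2·18 + 2 + 1 − 16 − 1)/2 = 22/2 = 11.
(Structurally: 2 ring(s) + 9 π bond(s) = 11.)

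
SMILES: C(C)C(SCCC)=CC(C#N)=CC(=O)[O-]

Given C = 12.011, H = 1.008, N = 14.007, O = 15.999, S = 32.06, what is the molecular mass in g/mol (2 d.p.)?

224.30

Molecular formula: C11H14NO2S-.
M = 11×12.011 + 14×1.008 + 1×14.007 + 2×15.999 + 1×32.06 = 224.30 g/mol.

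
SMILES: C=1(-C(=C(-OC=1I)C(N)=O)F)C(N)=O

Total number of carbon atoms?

6

The symbol for carbon appears 6 times in the SMILES.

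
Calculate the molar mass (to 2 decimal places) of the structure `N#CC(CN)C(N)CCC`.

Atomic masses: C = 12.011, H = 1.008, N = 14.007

Molecular formula: C7H15N3.
M = 7×12.011 + 15×1.008 + 3×14.007 = 141.22 g/mol.

141.22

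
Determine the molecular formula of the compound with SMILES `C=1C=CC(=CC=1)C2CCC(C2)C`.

Heavy atoms from the SMILES: 12 C.
Implicit hydrogens by atom environment:
  5 × C (aromatic): 1 H each → 5
  3 × C: 2 H each → 6
  2 × C: 1 H each → 2
  1 × C: 3 H
  1 × C (aromatic): no H
  Total hydrogens = 16.
Molecular formula: C12H16

C12H16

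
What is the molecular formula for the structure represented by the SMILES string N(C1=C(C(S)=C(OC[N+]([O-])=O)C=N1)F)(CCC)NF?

Heavy atoms from the SMILES: 9 C, 2 F, 4 N, 3 O, 1 S.
Implicit hydrogens by atom environment:
  4 × C (aromatic): no H
  3 × C: 2 H each → 6
  2 × F: no H
  2 × O: no H
  1 × C: 3 H
  1 × C (aromatic): 1 H
  1 × N: 1 H
  1 × N (aromatic): no H
  1 × N: no H
  1 × N (charge +1): no H
  1 × O (charge -1): no H
  1 × S: 1 H
  Total hydrogens = 12.
Molecular formula: C9H12F2N4O3S

C9H12F2N4O3S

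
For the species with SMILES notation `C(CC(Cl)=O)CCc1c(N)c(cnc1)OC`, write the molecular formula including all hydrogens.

Heavy atoms from the SMILES: 11 C, 1 Cl, 2 N, 2 O.
Implicit hydrogens by atom environment:
  4 × C: 2 H each → 8
  3 × C (aromatic): no H
  2 × C (aromatic): 1 H each → 2
  2 × O: no H
  1 × C: 3 H
  1 × C: no H
  1 × Cl: no H
  1 × N: 2 H
  1 × N (aromatic): no H
  Total hydrogens = 15.
Molecular formula: C11H15ClN2O2

C11H15ClN2O2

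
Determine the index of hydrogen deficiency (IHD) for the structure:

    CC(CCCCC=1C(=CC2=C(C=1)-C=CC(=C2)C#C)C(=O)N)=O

Molecular formula from the SMILES: C19H19NO2.
DoU = (2C + 2 + N − H − X)/2 = (2·19 + 2 + 1 − 19 − 0)/2 = 22/2 = 11.
(Structurally: 2 ring(s) + 9 π bond(s) = 11.)

11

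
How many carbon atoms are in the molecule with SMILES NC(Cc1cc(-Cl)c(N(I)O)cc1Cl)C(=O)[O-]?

9

The symbol for carbon appears 9 times in the SMILES. Lowercase c denotes aromatic carbon and counts toward C.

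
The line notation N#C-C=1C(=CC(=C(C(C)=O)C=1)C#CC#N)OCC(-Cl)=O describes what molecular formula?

C14H7ClN2O3

Heavy atoms from the SMILES: 14 C, 1 Cl, 2 N, 3 O.
Implicit hydrogens by atom environment:
  6 × C: no H
  4 × C (aromatic): no H
  3 × O: no H
  2 × C (aromatic): 1 H each → 2
  2 × N: no H
  1 × C: 3 H
  1 × C: 2 H
  1 × Cl: no H
  Total hydrogens = 7.
Molecular formula: C14H7ClN2O3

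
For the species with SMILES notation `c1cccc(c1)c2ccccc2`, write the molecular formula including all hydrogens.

C12H10

Heavy atoms from the SMILES: 12 C.
Implicit hydrogens by atom environment:
  10 × C (aromatic): 1 H each → 10
  2 × C (aromatic): no H
  Total hydrogens = 10.
Molecular formula: C12H10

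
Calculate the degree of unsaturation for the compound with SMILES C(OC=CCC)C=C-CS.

Molecular formula from the SMILES: C8H14OS.
DoU = (2C + 2 + N − H − X)/2 = (2·8 + 2 + 0 − 14 − 0)/2 = 4/2 = 2.
(Structurally: 0 ring(s) + 2 π bond(s) = 2.)

2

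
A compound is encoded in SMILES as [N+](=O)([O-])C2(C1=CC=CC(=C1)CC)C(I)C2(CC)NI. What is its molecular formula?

C13H16I2N2O2

Heavy atoms from the SMILES: 13 C, 2 I, 2 N, 2 O.
Implicit hydrogens by atom environment:
  4 × C (aromatic): 1 H each → 4
  2 × C: 3 H each → 6
  2 × C: 2 H each → 4
  2 × C: no H
  2 × C (aromatic): no H
  2 × I: no H
  1 × C: 1 H
  1 × N: 1 H
  1 × N (charge +1): no H
  1 × O: no H
  1 × O (charge -1): no H
  Total hydrogens = 16.
Molecular formula: C13H16I2N2O2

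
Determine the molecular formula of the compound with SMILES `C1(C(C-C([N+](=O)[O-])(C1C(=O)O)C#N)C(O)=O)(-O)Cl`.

C8H7ClN2O7

Heavy atoms from the SMILES: 8 C, 1 Cl, 2 N, 7 O.
Implicit hydrogens by atom environment:
  5 × C: no H
  3 × O: 1 H each → 3
  3 × O: no H
  2 × C: 1 H each → 2
  1 × C: 2 H
  1 × Cl: no H
  1 × N (charge +1): no H
  1 × N: no H
  1 × O (charge -1): no H
  Total hydrogens = 7.
Molecular formula: C8H7ClN2O7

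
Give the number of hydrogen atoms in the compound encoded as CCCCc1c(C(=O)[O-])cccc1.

13

Hydrogens are implicit in SMILES; fill each atom to its normal valence:
  4 × C (aromatic): 1 H each → 4
  3 × C: 2 H each → 6
  2 × C (aromatic): no H
  1 × C: 3 H
  1 × C: no H
  1 × O: no H
  1 × O (charge -1): no H
  Total hydrogens = 13.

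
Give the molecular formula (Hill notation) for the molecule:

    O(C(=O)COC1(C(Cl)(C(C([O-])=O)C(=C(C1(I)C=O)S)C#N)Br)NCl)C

C12H9BrCl2IN2O6S-

Heavy atoms from the SMILES: 1 Br, 12 C, 2 Cl, 1 I, 2 N, 6 O, 1 S.
Implicit hydrogens by atom environment:
  8 × C: no H
  5 × O: no H
  2 × C: 1 H each → 2
  2 × Cl: no H
  1 × Br: no H
  1 × C: 3 H
  1 × C: 2 H
  1 × I: no H
  1 × N: 1 H
  1 × N: no H
  1 × O (charge -1): no H
  1 × S: 1 H
  Total hydrogens = 9.
Net charge -1.
Molecular formula: C12H9BrCl2IN2O6S-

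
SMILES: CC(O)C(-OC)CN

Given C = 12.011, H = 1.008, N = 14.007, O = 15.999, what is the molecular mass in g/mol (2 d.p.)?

Molecular formula: C5H13NO2.
M = 5×12.011 + 13×1.008 + 1×14.007 + 2×15.999 = 119.16 g/mol.

119.16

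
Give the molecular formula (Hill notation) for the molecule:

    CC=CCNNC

C5H12N2

Heavy atoms from the SMILES: 5 C, 2 N.
Implicit hydrogens by atom environment:
  2 × C: 3 H each → 6
  2 × C: 1 H each → 2
  2 × N: 1 H each → 2
  1 × C: 2 H
  Total hydrogens = 12.
Molecular formula: C5H12N2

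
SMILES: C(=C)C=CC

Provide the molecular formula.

C5H8

Heavy atoms from the SMILES: 5 C.
Implicit hydrogens by atom environment:
  3 × C: 1 H each → 3
  1 × C: 3 H
  1 × C: 2 H
  Total hydrogens = 8.
Molecular formula: C5H8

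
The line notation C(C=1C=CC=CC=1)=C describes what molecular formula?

Heavy atoms from the SMILES: 8 C.
Implicit hydrogens by atom environment:
  5 × C (aromatic): 1 H each → 5
  1 × C: 2 H
  1 × C: 1 H
  1 × C (aromatic): no H
  Total hydrogens = 8.
Molecular formula: C8H8

C8H8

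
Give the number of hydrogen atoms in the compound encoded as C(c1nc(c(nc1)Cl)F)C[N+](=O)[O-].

5

Hydrogens are implicit in SMILES; fill each atom to its normal valence:
  3 × C (aromatic): no H
  2 × C: 2 H each → 4
  2 × N (aromatic): no H
  1 × C (aromatic): 1 H
  1 × Cl: no H
  1 × F: no H
  1 × N (charge +1): no H
  1 × O: no H
  1 × O (charge -1): no H
  Total hydrogens = 5.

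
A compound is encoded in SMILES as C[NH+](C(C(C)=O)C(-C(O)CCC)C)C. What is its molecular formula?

C11H24NO2+

Heavy atoms from the SMILES: 11 C, 1 N, 2 O.
Implicit hydrogens by atom environment:
  5 × C: 3 H each → 15
  3 × C: 1 H each → 3
  2 × C: 2 H each → 4
  1 × C: no H
  1 × N (charge +1): 1 H
  1 × O: 1 H
  1 × O: no H
  Total hydrogens = 24.
Net charge +1.
Molecular formula: C11H24NO2+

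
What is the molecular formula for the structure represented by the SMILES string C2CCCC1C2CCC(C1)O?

C10H18O

Heavy atoms from the SMILES: 10 C, 1 O.
Implicit hydrogens by atom environment:
  7 × C: 2 H each → 14
  3 × C: 1 H each → 3
  1 × O: 1 H
  Total hydrogens = 18.
Molecular formula: C10H18O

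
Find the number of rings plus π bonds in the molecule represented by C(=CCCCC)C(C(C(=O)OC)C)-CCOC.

2

Molecular formula from the SMILES: C14H26O3.
DoU = (2C + 2 + N − H − X)/2 = (2·14 + 2 + 0 − 26 − 0)/2 = 4/2 = 2.
(Structurally: 0 ring(s) + 2 π bond(s) = 2.)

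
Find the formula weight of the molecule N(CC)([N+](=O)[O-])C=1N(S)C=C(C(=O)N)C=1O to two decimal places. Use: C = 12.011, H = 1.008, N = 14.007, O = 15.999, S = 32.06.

246.24

Molecular formula: C7H10N4O4S.
M = 7×12.011 + 10×1.008 + 4×14.007 + 4×15.999 + 1×32.06 = 246.24 g/mol.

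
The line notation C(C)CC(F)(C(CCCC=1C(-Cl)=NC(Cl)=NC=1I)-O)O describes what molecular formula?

Heavy atoms from the SMILES: 12 C, 2 Cl, 1 F, 1 I, 2 N, 2 O.
Implicit hydrogens by atom environment:
  5 × C: 2 H each → 10
  4 × C (aromatic): no H
  2 × Cl: no H
  2 × N (aromatic): no H
  2 × O: 1 H each → 2
  1 × C: 3 H
  1 × C: 1 H
  1 × C: no H
  1 × F: no H
  1 × I: no H
  Total hydrogens = 16.
Molecular formula: C12H16Cl2FIN2O2

C12H16Cl2FIN2O2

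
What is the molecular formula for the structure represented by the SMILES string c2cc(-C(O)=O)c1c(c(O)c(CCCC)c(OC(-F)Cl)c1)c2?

Heavy atoms from the SMILES: 16 C, 1 Cl, 1 F, 4 O.
Implicit hydrogens by atom environment:
  6 × C (aromatic): no H
  4 × C (aromatic): 1 H each → 4
  3 × C: 2 H each → 6
  2 × O: 1 H each → 2
  2 × O: no H
  1 × C: 3 H
  1 × C: 1 H
  1 × C: no H
  1 × Cl: no H
  1 × F: no H
  Total hydrogens = 16.
Molecular formula: C16H16ClFO4

C16H16ClFO4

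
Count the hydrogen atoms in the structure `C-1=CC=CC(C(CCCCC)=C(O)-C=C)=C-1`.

20

Hydrogens are implicit in SMILES; fill each atom to its normal valence:
  5 × C: 2 H each → 10
  5 × C (aromatic): 1 H each → 5
  2 × C: no H
  1 × C: 3 H
  1 × C: 1 H
  1 × C (aromatic): no H
  1 × O: 1 H
  Total hydrogens = 20.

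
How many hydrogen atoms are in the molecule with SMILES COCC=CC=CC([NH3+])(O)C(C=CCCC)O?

Hydrogens are implicit in SMILES; fill each atom to its normal valence:
  7 × C: 1 H each → 7
  3 × C: 2 H each → 6
  2 × C: 3 H each → 6
  2 × O: 1 H each → 2
  1 × C: no H
  1 × N (charge +1): 3 H
  1 × O: no H
  Total hydrogens = 24.

24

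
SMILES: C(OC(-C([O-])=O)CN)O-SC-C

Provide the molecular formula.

C6H12NO4S-

Heavy atoms from the SMILES: 6 C, 1 N, 4 O, 1 S.
Implicit hydrogens by atom environment:
  3 × C: 2 H each → 6
  3 × O: no H
  1 × C: 3 H
  1 × C: 1 H
  1 × C: no H
  1 × N: 2 H
  1 × O (charge -1): no H
  1 × S: no H
  Total hydrogens = 12.
Net charge -1.
Molecular formula: C6H12NO4S-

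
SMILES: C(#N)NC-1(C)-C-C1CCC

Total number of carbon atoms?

8

The symbol for carbon appears 8 times in the SMILES.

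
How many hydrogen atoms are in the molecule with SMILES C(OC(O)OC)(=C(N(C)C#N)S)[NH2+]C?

14

Hydrogens are implicit in SMILES; fill each atom to its normal valence:
  3 × C: 3 H each → 9
  3 × C: no H
  2 × N: no H
  2 × O: no H
  1 × C: 1 H
  1 × N (charge +1): 2 H
  1 × O: 1 H
  1 × S: 1 H
  Total hydrogens = 14.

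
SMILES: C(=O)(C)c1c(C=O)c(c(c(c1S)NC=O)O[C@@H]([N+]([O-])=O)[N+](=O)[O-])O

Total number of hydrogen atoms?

Hydrogens are implicit in SMILES; fill each atom to its normal valence:
  6 × C (aromatic): no H
  6 × O: no H
  3 × C: 1 H each → 3
  2 × N (charge +1): no H
  2 × O (charge -1): no H
  1 × C: 3 H
  1 × C: no H
  1 × N: 1 H
  1 × O: 1 H
  1 × S: 1 H
  Total hydrogens = 9.

9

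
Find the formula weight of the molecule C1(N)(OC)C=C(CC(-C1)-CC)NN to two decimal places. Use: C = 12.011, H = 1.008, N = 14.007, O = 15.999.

Molecular formula: C9H19N3O.
M = 9×12.011 + 19×1.008 + 3×14.007 + 1×15.999 = 185.27 g/mol.

185.27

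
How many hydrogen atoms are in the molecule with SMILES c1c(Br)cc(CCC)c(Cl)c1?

10

Hydrogens are implicit in SMILES; fill each atom to its normal valence:
  3 × C (aromatic): 1 H each → 3
  3 × C (aromatic): no H
  2 × C: 2 H each → 4
  1 × Br: no H
  1 × C: 3 H
  1 × Cl: no H
  Total hydrogens = 10.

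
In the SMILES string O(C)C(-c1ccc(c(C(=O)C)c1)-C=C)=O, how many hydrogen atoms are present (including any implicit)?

12

Hydrogens are implicit in SMILES; fill each atom to its normal valence:
  3 × C (aromatic): 1 H each → 3
  3 × C (aromatic): no H
  3 × O: no H
  2 × C: 3 H each → 6
  2 × C: no H
  1 × C: 2 H
  1 × C: 1 H
  Total hydrogens = 12.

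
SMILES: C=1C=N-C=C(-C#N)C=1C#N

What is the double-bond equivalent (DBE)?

Molecular formula from the SMILES: C7H3N3.
DoU = (2C + 2 + N − H − X)/2 = (2·7 + 2 + 3 − 3 − 0)/2 = 16/2 = 8.
(Structurally: 1 ring(s) + 7 π bond(s) = 8.)

8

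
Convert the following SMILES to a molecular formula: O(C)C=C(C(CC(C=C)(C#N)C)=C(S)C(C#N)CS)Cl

C14H17ClN2OS2

Heavy atoms from the SMILES: 14 C, 1 Cl, 2 N, 1 O, 2 S.
Implicit hydrogens by atom environment:
  6 × C: no H
  3 × C: 2 H each → 6
  3 × C: 1 H each → 3
  2 × C: 3 H each → 6
  2 × N: no H
  2 × S: 1 H each → 2
  1 × Cl: no H
  1 × O: no H
  Total hydrogens = 17.
Molecular formula: C14H17ClN2OS2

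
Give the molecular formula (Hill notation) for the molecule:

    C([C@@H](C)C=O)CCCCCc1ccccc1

Heavy atoms from the SMILES: 15 C, 1 O.
Implicit hydrogens by atom environment:
  6 × C: 2 H each → 12
  5 × C (aromatic): 1 H each → 5
  2 × C: 1 H each → 2
  1 × C: 3 H
  1 × C (aromatic): no H
  1 × O: no H
  Total hydrogens = 22.
Molecular formula: C15H22O

C15H22O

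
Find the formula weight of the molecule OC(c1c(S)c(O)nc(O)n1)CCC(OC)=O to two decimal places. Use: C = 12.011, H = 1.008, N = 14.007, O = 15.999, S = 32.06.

Molecular formula: C9H12N2O5S.
M = 9×12.011 + 12×1.008 + 2×14.007 + 5×15.999 + 1×32.06 = 260.26 g/mol.

260.26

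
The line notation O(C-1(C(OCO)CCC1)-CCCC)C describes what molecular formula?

Heavy atoms from the SMILES: 11 C, 3 O.
Implicit hydrogens by atom environment:
  7 × C: 2 H each → 14
  2 × C: 3 H each → 6
  2 × O: no H
  1 × C: 1 H
  1 × C: no H
  1 × O: 1 H
  Total hydrogens = 22.
Molecular formula: C11H22O3

C11H22O3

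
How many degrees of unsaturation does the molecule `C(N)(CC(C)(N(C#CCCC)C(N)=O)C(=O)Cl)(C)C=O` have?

5

Molecular formula from the SMILES: C13H20ClN3O3.
DoU = (2C + 2 + N − H − X)/2 = (2·13 + 2 + 3 − 20 − 1)/2 = 10/2 = 5.
(Structurally: 0 ring(s) + 5 π bond(s) = 5.)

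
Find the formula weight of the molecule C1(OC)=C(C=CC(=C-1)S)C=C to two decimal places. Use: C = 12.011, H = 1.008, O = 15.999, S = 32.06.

Molecular formula: C9H10OS.
M = 9×12.011 + 10×1.008 + 1×15.999 + 1×32.06 = 166.24 g/mol.

166.24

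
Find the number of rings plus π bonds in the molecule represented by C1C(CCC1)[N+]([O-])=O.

2

Molecular formula from the SMILES: C5H9NO2.
DoU = (2C + 2 + N − H − X)/2 = (2·5 + 2 + 1 − 9 − 0)/2 = 4/2 = 2.
(Structurally: 1 ring(s) + 1 π bond(s) = 2.)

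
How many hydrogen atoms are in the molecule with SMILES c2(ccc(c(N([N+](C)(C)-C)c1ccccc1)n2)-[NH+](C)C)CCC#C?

Hydrogens are implicit in SMILES; fill each atom to its normal valence:
  7 × C (aromatic): 1 H each → 7
  5 × C: 3 H each → 15
  4 × C (aromatic): no H
  2 × C: 2 H each → 4
  1 × C: 1 H
  1 × C: no H
  1 × N (charge +1): 1 H
  1 × N (aromatic): no H
  1 × N: no H
  1 × N (charge +1): no H
  Total hydrogens = 28.

28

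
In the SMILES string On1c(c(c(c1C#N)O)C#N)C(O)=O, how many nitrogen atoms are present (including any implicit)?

The symbol for nitrogen appears 3 times in the SMILES.

3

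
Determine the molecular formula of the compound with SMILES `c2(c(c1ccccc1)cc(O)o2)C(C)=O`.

Heavy atoms from the SMILES: 12 C, 3 O.
Implicit hydrogens by atom environment:
  6 × C (aromatic): 1 H each → 6
  4 × C (aromatic): no H
  1 × C: 3 H
  1 × C: no H
  1 × O: 1 H
  1 × O (aromatic): no H
  1 × O: no H
  Total hydrogens = 10.
Molecular formula: C12H10O3

C12H10O3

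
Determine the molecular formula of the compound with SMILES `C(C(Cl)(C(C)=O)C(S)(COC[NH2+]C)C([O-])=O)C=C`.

C11H18ClNO4S

Heavy atoms from the SMILES: 11 C, 1 Cl, 1 N, 4 O, 1 S.
Implicit hydrogens by atom environment:
  4 × C: 2 H each → 8
  4 × C: no H
  3 × O: no H
  2 × C: 3 H each → 6
  1 × C: 1 H
  1 × Cl: no H
  1 × N (charge +1): 2 H
  1 × O (charge -1): no H
  1 × S: 1 H
  Total hydrogens = 18.
Molecular formula: C11H18ClNO4S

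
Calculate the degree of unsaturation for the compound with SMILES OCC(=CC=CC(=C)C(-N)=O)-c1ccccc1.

8

Molecular formula from the SMILES: C14H15NO2.
DoU = (2C + 2 + N − H − X)/2 = (2·14 + 2 + 1 − 15 − 0)/2 = 16/2 = 8.
(Structurally: 1 ring(s) + 7 π bond(s) = 8.)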